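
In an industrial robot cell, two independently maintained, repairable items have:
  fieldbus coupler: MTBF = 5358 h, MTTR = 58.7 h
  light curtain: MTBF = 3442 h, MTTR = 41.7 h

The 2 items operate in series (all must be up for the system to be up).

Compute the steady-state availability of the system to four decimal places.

A(fieldbus coupler) = MTBF/(MTBF+MTTR) = 5358/(5358+58.7) = 0.989163
A(light curtain) = MTBF/(MTBF+MTTR) = 3442/(3442+41.7) = 0.988030
Series availability: 0.989163 × 0.988030 = 0.9773

0.9773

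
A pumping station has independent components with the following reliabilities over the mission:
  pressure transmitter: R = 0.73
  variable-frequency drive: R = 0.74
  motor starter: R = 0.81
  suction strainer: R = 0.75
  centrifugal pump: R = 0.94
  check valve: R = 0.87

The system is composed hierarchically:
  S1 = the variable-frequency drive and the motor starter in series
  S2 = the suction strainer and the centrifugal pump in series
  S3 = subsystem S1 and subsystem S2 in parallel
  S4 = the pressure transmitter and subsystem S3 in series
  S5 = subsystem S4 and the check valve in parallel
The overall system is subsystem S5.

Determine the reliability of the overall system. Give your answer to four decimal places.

Series (variable-frequency drive and motor starter): 0.740000 × 0.810000 = 0.599400
Series (suction strainer and centrifugal pump): 0.750000 × 0.940000 = 0.705000
Parallel ([0.599400] and [0.705000]): 1 − (1 − 0.599400)(1 − 0.705000) = 0.881823
Series (pressure transmitter and [0.881823]): 0.730000 × 0.881823 = 0.643731
Parallel ([0.643731] and check valve): 1 − (1 − 0.643731)(1 − 0.870000) = 0.9537

0.9537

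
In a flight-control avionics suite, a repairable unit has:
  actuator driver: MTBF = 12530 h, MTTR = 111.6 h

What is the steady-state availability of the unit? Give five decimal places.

A(actuator driver) = MTBF/(MTBF+MTTR) = 12530/(12530+111.6) = 0.99117

0.99117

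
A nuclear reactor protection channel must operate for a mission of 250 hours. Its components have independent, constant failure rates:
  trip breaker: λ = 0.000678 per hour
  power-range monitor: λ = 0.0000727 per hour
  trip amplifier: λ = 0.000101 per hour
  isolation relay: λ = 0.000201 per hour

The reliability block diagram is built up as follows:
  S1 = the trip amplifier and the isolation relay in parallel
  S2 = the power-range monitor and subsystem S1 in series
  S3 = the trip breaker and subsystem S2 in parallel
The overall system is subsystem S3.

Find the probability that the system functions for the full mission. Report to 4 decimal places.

R(trip breaker) = exp(−0.000678 × 250) = 0.844087
R(power-range monitor) = exp(−0.0000727 × 250) = 0.981989
R(trip amplifier) = exp(−0.000101 × 250) = 0.975066
R(isolation relay) = exp(−0.000201 × 250) = 0.950992
Parallel (trip amplifier and isolation relay): 1 − (1 − 0.975066)(1 − 0.950992) = 0.998778
Series (power-range monitor and [0.998778]): 0.981989 × 0.998778 = 0.980789
Parallel (trip breaker and [0.980789]): 1 − (1 − 0.844087)(1 − 0.980789) = 0.9970

0.9970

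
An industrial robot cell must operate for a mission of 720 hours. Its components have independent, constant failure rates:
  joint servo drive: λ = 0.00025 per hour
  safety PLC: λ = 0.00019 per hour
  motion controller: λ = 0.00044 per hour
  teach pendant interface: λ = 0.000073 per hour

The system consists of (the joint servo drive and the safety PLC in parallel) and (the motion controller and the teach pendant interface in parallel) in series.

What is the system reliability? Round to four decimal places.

0.9653

R(joint servo drive) = exp(−0.00025 × 720) = 0.835270
R(safety PLC) = exp(−0.00019 × 720) = 0.872145
R(motion controller) = exp(−0.00044 × 720) = 0.728476
R(teach pendant interface) = exp(−0.000073 × 720) = 0.948797
Parallel (joint servo drive and safety PLC): 1 − (1 − 0.835270)(1 − 0.872145) = 0.978938
Parallel (motion controller and teach pendant interface): 1 − (1 − 0.728476)(1 − 0.948797) = 0.986097
Series ([0.978938] and [0.986097]): 0.978938 × 0.986097 = 0.9653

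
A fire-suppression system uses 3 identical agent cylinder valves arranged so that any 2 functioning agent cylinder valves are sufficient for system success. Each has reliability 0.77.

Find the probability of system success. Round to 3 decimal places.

0.866

R = Σ_{i=2}^{3} C(3,i) p^i (1−p)^{3−i} with p = 0.77
C(3,2)·0.77^2·0.23^1 = 0.40910
C(3,3)·0.77^3·0.23^0 = 0.45653
Sum = 0.866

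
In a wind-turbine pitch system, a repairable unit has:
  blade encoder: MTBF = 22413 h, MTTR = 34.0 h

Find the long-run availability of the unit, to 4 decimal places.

0.9985

A(blade encoder) = MTBF/(MTBF+MTTR) = 22413/(22413+34.0) = 0.9985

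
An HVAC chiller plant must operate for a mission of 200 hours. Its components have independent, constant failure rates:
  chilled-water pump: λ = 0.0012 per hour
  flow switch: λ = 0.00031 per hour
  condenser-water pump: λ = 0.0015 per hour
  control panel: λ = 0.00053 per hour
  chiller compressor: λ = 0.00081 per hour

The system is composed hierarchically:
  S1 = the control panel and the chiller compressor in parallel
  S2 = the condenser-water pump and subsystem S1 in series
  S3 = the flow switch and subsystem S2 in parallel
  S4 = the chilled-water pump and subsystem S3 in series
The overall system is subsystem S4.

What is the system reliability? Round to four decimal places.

0.7738

R(chilled-water pump) = exp(−0.0012 × 200) = 0.786628
R(flow switch) = exp(−0.00031 × 200) = 0.939883
R(condenser-water pump) = exp(−0.0015 × 200) = 0.740818
R(control panel) = exp(−0.00053 × 200) = 0.899425
R(chiller compressor) = exp(−0.00081 × 200) = 0.850441
Parallel (control panel and chiller compressor): 1 − (1 − 0.899425)(1 − 0.850441) = 0.984958
Series (condenser-water pump and [0.984958]): 0.740818 × 0.984958 = 0.729675
Parallel (flow switch and [0.729675]): 1 − (1 − 0.939883)(1 − 0.729675) = 0.983749
Series (chilled-water pump and [0.983749]): 0.786628 × 0.983749 = 0.7738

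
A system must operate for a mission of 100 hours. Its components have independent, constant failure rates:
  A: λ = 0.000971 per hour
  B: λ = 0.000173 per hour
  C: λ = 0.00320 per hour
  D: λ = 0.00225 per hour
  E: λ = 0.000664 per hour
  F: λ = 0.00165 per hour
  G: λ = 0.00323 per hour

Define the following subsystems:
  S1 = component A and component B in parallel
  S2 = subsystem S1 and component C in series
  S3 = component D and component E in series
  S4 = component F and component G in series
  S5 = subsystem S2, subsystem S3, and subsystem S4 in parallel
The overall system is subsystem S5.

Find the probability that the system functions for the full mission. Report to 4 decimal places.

R(A) = exp(−0.000971 × 100) = 0.907465
R(B) = exp(−0.000173 × 100) = 0.982849
R(C) = exp(−0.00320 × 100) = 0.726149
R(D) = exp(−0.00225 × 100) = 0.798516
R(E) = exp(−0.000664 × 100) = 0.935756
R(F) = exp(−0.00165 × 100) = 0.847894
R(G) = exp(−0.00323 × 100) = 0.723974
Parallel (A and B): 1 − (1 − 0.907465)(1 − 0.982849) = 0.998413
Series ([0.998413] and C): 0.998413 × 0.726149 = 0.724997
Series (D and E): 0.798516 × 0.935756 = 0.747216
Series (F and G): 0.847894 × 0.723974 = 0.613853
Parallel ([0.724997], [0.747216], and [0.613853]): 1 − (1 − 0.724997)(1 − 0.747216)(1 − 0.613853) = 0.9732

0.9732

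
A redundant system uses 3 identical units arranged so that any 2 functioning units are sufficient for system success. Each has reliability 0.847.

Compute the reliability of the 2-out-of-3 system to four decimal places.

0.9369

R = Σ_{i=2}^{3} C(3,i) p^i (1−p)^{3−i} with p = 0.847
C(3,2)·0.847^2·0.153^1 = 0.329291
C(3,3)·0.847^3·0.153^0 = 0.607645
Sum = 0.9369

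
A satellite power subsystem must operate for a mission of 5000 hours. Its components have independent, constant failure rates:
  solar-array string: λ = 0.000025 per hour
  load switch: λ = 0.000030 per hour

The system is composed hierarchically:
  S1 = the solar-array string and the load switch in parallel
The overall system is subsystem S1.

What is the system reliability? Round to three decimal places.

0.984

R(solar-array string) = exp(−0.000025 × 5000) = 0.88250
R(load switch) = exp(−0.000030 × 5000) = 0.86071
Parallel (solar-array string and load switch): 1 − (1 − 0.88250)(1 − 0.86071) = 0.984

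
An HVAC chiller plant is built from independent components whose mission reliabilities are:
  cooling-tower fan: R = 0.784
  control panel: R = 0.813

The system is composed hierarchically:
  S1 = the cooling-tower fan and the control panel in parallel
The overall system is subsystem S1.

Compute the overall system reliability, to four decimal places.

Parallel (cooling-tower fan and control panel): 1 − (1 − 0.784000)(1 − 0.813000) = 0.9596

0.9596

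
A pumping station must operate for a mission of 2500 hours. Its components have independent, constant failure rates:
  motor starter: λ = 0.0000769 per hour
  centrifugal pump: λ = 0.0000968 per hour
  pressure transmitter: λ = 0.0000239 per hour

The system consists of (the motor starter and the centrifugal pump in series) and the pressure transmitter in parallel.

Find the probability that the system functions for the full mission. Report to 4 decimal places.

0.9796

R(motor starter) = exp(−0.0000769 × 2500) = 0.825101
R(centrifugal pump) = exp(−0.0000968 × 2500) = 0.785056
R(pressure transmitter) = exp(−0.0000239 × 2500) = 0.942000
Series (motor starter and centrifugal pump): 0.825101 × 0.785056 = 0.647750
Parallel ([0.647750] and pressure transmitter): 1 − (1 − 0.647750)(1 − 0.942000) = 0.9796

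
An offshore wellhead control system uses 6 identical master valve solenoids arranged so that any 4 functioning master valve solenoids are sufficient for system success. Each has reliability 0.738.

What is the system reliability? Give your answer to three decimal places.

0.811

R = Σ_{i=4}^{6} C(6,i) p^i (1−p)^{6−i} with p = 0.738
C(6,4)·0.738^4·0.262^2 = 0.30544
C(6,5)·0.738^5·0.262^1 = 0.34414
C(6,6)·0.738^6·0.262^0 = 0.16156
Sum = 0.811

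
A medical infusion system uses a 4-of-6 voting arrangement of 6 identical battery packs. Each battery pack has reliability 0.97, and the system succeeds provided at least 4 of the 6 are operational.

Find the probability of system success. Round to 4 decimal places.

R = Σ_{i=4}^{6} C(6,i) p^i (1−p)^{6−i} with p = 0.97
C(6,4)·0.97^4·0.03^2 = 0.011951
C(6,5)·0.97^5·0.03^1 = 0.154572
C(6,6)·0.97^6·0.03^0 = 0.832972
Sum = 0.9995

0.9995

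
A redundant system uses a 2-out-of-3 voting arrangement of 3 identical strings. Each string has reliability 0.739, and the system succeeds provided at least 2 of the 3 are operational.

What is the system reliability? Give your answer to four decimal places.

R = Σ_{i=2}^{3} C(3,i) p^i (1−p)^{3−i} with p = 0.739
C(3,2)·0.739^2·0.261^1 = 0.427613
C(3,3)·0.739^3·0.261^0 = 0.403583
Sum = 0.8312

0.8312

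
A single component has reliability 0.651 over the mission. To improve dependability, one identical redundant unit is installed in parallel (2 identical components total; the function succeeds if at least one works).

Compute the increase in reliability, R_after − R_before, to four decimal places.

0.2272

R_before = 0.651
R_after = 1 − (1 − 0.651)^2 = 0.8782
ΔR = 0.8782 − 0.651 = 0.2272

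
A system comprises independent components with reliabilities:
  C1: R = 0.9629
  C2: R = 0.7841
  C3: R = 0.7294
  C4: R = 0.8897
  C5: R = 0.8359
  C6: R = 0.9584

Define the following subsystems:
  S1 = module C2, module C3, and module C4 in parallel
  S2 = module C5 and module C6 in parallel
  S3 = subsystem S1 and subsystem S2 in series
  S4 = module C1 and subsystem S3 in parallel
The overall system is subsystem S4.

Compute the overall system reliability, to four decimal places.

Parallel (C2, C3, and C4): 1 − (1 − 0.784100)(1 − 0.729400)(1 − 0.889700) = 0.993556
Parallel (C5 and C6): 1 − (1 − 0.835900)(1 − 0.958400) = 0.993173
Series ([0.993556] and [0.993173]): 0.993556 × 0.993173 = 0.986773
Parallel (C1 and [0.986773]): 1 − (1 − 0.962900)(1 − 0.986773) = 0.9995

0.9995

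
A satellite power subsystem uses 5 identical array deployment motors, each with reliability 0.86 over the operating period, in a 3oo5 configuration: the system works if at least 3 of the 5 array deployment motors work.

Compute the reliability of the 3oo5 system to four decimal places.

R = Σ_{i=3}^{5} C(5,i) p^i (1−p)^{5−i} with p = 0.86
C(5,3)·0.86^3·0.14^2 = 0.124667
C(5,4)·0.86^4·0.14^1 = 0.382906
C(5,5)·0.86^5·0.14^0 = 0.470427
Sum = 0.9780

0.9780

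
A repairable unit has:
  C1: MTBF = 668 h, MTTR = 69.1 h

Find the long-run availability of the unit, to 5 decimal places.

A(C1) = MTBF/(MTBF+MTTR) = 668/(668+69.1) = 0.90625

0.90625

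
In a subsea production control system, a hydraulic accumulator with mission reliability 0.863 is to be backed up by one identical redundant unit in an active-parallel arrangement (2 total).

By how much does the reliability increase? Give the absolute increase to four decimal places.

R_before = 0.863
R_after = 1 − (1 − 0.863)^2 = 0.9812
ΔR = 0.9812 − 0.863 = 0.1182

0.1182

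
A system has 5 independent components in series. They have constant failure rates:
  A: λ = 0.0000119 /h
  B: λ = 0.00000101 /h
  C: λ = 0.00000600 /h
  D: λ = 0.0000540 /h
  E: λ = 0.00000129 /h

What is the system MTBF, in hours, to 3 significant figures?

Series of exponential components: λ_sys = Σ λ_i
λ_sys = 0.0000119 + 0.00000101 + 0.00000600 + 0.0000540 + 0.00000129 = 7.4200e-05 /h
MTBF = 1 / λ_sys = 13500 h

13500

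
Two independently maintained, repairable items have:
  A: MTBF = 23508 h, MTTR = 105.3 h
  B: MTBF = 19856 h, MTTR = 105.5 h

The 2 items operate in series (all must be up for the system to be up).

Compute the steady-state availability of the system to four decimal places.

0.9903

A(A) = MTBF/(MTBF+MTTR) = 23508/(23508+105.3) = 0.995541
A(B) = MTBF/(MTBF+MTTR) = 19856/(19856+105.5) = 0.994715
Series availability: 0.995541 × 0.994715 = 0.9903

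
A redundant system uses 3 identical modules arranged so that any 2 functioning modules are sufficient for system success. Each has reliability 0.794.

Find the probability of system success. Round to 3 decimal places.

0.890

R = Σ_{i=2}^{3} C(3,i) p^i (1−p)^{3−i} with p = 0.794
C(3,2)·0.794^2·0.206^1 = 0.38961
C(3,3)·0.794^3·0.206^0 = 0.50057
Sum = 0.890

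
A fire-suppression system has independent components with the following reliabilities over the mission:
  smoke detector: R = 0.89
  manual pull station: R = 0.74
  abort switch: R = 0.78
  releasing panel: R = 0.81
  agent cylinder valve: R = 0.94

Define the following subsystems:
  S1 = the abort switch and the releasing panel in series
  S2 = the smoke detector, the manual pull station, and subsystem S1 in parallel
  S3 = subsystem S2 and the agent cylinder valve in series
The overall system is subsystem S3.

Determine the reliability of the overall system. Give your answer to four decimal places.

0.9301

Series (abort switch and releasing panel): 0.780000 × 0.810000 = 0.631800
Parallel (smoke detector, manual pull station, and [0.631800]): 1 − (1 − 0.890000)(1 − 0.740000)(1 − 0.631800) = 0.989469
Series ([0.989469] and agent cylinder valve): 0.989469 × 0.940000 = 0.9301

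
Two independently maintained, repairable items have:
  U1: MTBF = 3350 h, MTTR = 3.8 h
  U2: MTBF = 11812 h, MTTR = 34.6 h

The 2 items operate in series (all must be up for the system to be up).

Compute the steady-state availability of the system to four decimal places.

0.9959

A(U1) = MTBF/(MTBF+MTTR) = 3350/(3350+3.8) = 0.998867
A(U2) = MTBF/(MTBF+MTTR) = 11812/(11812+34.6) = 0.997079
Series availability: 0.998867 × 0.997079 = 0.9959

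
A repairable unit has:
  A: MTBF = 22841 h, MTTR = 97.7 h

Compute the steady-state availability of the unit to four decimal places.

A(A) = MTBF/(MTBF+MTTR) = 22841/(22841+97.7) = 0.9957

0.9957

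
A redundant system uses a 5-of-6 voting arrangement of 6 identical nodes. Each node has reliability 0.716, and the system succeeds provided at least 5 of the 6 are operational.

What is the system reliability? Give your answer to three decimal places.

R = Σ_{i=5}^{6} C(6,i) p^i (1−p)^{6−i} with p = 0.716
C(6,5)·0.716^5·0.284^1 = 0.32065
C(6,6)·0.716^6·0.284^0 = 0.13473
Sum = 0.455

0.455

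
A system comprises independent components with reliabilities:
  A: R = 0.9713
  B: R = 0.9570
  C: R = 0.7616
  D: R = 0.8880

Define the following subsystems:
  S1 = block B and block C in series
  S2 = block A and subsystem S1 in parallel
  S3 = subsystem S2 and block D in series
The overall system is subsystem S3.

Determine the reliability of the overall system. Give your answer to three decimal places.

Series (B and C): 0.95700 × 0.76160 = 0.72885
Parallel (A and [0.72885]): 1 − (1 − 0.97130)(1 − 0.72885) = 0.99222
Series ([0.99222] and D): 0.99222 × 0.88800 = 0.881

0.881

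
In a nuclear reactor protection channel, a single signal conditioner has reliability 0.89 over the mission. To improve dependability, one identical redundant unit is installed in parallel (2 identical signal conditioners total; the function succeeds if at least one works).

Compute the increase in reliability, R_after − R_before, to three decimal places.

0.098

R_before = 0.89
R_after = 1 − (1 − 0.89)^2 = 0.988
ΔR = 0.988 − 0.89 = 0.098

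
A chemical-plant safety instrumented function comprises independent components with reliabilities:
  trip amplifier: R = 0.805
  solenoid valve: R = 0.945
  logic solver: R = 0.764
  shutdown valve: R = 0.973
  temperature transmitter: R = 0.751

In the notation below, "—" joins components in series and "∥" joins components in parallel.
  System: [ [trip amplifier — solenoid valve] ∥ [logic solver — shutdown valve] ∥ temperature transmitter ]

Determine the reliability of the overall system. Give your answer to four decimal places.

0.9847

Series (trip amplifier and solenoid valve): 0.805000 × 0.945000 = 0.760725
Series (logic solver and shutdown valve): 0.764000 × 0.973000 = 0.743372
Parallel ([0.760725], [0.743372], and temperature transmitter): 1 − (1 − 0.760725)(1 − 0.743372)(1 − 0.751000) = 0.9847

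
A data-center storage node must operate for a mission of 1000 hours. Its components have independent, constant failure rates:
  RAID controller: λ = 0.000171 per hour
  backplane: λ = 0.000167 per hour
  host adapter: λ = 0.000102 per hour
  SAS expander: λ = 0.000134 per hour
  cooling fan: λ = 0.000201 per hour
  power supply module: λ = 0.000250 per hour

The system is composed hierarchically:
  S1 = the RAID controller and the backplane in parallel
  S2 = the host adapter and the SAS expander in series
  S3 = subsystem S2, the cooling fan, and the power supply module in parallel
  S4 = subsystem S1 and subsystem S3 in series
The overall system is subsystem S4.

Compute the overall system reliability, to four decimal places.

0.9676

R(RAID controller) = exp(−0.000171 × 1000) = 0.842822
R(backplane) = exp(−0.000167 × 1000) = 0.846200
R(host adapter) = exp(−0.000102 × 1000) = 0.903030
R(SAS expander) = exp(−0.000134 × 1000) = 0.874590
R(cooling fan) = exp(−0.000201 × 1000) = 0.817912
R(power supply module) = exp(−0.000250 × 1000) = 0.778801
Parallel (RAID controller and backplane): 1 − (1 − 0.842822)(1 − 0.846200) = 0.975826
Series (host adapter and SAS expander): 0.903030 × 0.874590 = 0.789781
Parallel ([0.789781], cooling fan, and power supply module): 1 − (1 − 0.789781)(1 − 0.817912)(1 − 0.778801) = 0.991533
Series ([0.975826] and [0.991533]): 0.975826 × 0.991533 = 0.9676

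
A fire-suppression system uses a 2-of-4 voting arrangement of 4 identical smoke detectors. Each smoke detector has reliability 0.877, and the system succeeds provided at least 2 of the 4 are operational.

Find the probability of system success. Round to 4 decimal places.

0.9932

R = Σ_{i=2}^{4} C(4,i) p^i (1−p)^{4−i} with p = 0.877
C(4,2)·0.877^2·0.123^2 = 0.069817
C(4,3)·0.877^3·0.123^1 = 0.331867
C(4,4)·0.877^4·0.123^0 = 0.591559
Sum = 0.9932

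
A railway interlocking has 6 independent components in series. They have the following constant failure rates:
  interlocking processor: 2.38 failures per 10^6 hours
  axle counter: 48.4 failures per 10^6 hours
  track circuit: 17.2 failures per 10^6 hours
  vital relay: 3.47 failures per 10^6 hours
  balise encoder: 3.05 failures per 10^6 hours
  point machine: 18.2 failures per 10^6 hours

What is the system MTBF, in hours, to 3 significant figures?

10800

Series of exponential components: λ_sys = Σ λ_i
λ_sys = 0.00000238 + 0.0000484 + 0.0000172 + 0.00000347 + 0.00000305 + 0.0000182 = 9.2700e-05 /h
MTBF = 1 / λ_sys = 10800 h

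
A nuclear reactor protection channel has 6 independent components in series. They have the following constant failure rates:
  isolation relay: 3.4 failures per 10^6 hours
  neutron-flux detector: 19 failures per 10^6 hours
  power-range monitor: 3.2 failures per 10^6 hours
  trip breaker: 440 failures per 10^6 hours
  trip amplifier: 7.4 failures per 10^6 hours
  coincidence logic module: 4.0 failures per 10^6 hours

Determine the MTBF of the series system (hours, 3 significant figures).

2100

Series of exponential components: λ_sys = Σ λ_i
λ_sys = 0.0000034 + 0.000019 + 0.0000032 + 0.00044 + 0.0000074 + 0.0000040 = 4.7700e-04 /h
MTBF = 1 / λ_sys = 2100 h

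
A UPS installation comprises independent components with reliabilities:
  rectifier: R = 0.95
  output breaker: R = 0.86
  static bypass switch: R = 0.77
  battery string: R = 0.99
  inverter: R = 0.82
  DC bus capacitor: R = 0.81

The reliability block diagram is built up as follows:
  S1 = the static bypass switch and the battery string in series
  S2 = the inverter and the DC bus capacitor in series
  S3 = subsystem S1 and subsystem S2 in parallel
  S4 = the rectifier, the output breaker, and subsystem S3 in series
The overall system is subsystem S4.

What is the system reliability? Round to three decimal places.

Series (static bypass switch and battery string): 0.77000 × 0.99000 = 0.76230
Series (inverter and DC bus capacitor): 0.82000 × 0.81000 = 0.66420
Parallel ([0.76230] and [0.66420]): 1 − (1 − 0.76230)(1 − 0.66420) = 0.92018
Series (rectifier, output breaker, and [0.92018]): 0.95000 × 0.86000 × 0.92018 = 0.752

0.752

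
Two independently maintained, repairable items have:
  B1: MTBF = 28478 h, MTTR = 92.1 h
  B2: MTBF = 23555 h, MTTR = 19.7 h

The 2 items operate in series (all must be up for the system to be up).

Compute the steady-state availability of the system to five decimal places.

A(B1) = MTBF/(MTBF+MTTR) = 28478/(28478+92.1) = 0.996776
A(B2) = MTBF/(MTBF+MTTR) = 23555/(23555+19.7) = 0.999164
Series availability: 0.996776 × 0.999164 = 0.99594

0.99594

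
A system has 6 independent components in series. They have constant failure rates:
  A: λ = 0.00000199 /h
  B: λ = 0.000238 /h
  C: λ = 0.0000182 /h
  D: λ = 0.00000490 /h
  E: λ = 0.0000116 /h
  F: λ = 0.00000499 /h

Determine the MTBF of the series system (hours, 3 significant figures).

3580

Series of exponential components: λ_sys = Σ λ_i
λ_sys = 0.00000199 + 0.000238 + 0.0000182 + 0.00000490 + 0.0000116 + 0.00000499 = 2.7968e-04 /h
MTBF = 1 / λ_sys = 3580 h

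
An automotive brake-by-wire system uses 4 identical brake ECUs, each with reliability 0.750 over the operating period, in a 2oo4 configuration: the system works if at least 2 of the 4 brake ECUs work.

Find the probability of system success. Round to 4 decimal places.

0.9492

R = Σ_{i=2}^{4} C(4,i) p^i (1−p)^{4−i} with p = 0.750
C(4,2)·0.750^2·0.250^2 = 0.210938
C(4,3)·0.750^3·0.250^1 = 0.421875
C(4,4)·0.750^4·0.250^0 = 0.316406
Sum = 0.9492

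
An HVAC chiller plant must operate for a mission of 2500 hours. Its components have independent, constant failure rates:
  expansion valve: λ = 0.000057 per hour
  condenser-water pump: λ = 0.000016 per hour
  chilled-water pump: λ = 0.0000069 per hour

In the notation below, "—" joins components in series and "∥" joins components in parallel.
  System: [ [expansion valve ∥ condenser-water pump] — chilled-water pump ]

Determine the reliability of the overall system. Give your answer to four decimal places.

R(expansion valve) = exp(−0.000057 × 2500) = 0.867188
R(condenser-water pump) = exp(−0.000016 × 2500) = 0.960789
R(chilled-water pump) = exp(−0.0000069 × 2500) = 0.982898
Parallel (expansion valve and condenser-water pump): 1 − (1 − 0.867188)(1 − 0.960789) = 0.994792
Series ([0.994792] and chilled-water pump): 0.994792 × 0.982898 = 0.9778

0.9778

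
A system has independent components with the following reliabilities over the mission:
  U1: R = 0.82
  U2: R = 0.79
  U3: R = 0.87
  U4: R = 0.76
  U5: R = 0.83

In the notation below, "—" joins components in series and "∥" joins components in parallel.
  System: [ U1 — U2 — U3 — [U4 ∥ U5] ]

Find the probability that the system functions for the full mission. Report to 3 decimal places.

0.541

Parallel (U4 and U5): 1 − (1 − 0.76000)(1 − 0.83000) = 0.95920
Series (U1, U2, U3, and [0.95920]): 0.82000 × 0.79000 × 0.87000 × 0.95920 = 0.541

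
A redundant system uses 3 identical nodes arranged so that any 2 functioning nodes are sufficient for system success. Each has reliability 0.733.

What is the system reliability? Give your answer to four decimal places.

R = Σ_{i=2}^{3} C(3,i) p^i (1−p)^{3−i} with p = 0.733
C(3,2)·0.733^2·0.267^1 = 0.430368
C(3,3)·0.733^3·0.267^0 = 0.393833
Sum = 0.8242

0.8242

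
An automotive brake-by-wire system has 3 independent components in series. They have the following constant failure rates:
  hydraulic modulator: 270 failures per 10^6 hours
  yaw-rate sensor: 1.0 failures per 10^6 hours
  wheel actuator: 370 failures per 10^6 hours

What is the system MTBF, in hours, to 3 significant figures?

1560

Series of exponential components: λ_sys = Σ λ_i
λ_sys = 0.00027 + 0.0000010 + 0.00037 = 6.4100e-04 /h
MTBF = 1 / λ_sys = 1560 h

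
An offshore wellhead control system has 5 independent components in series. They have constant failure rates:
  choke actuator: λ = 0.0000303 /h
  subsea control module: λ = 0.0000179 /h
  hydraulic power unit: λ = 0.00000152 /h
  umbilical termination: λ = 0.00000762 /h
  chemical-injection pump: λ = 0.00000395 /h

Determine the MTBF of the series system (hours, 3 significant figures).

Series of exponential components: λ_sys = Σ λ_i
λ_sys = 0.0000303 + 0.0000179 + 0.00000152 + 0.00000762 + 0.00000395 = 6.1290e-05 /h
MTBF = 1 / λ_sys = 16300 h

16300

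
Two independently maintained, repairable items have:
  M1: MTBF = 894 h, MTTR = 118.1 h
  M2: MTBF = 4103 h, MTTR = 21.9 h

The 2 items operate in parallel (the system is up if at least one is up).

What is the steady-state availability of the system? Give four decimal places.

0.9994

A(M1) = MTBF/(MTBF+MTTR) = 894/(894+118.1) = 0.883312
A(M2) = MTBF/(MTBF+MTTR) = 4103/(4103+21.9) = 0.994691
Parallel availability: 1 − (1 − 0.883312)(1 − 0.994691) = 0.9994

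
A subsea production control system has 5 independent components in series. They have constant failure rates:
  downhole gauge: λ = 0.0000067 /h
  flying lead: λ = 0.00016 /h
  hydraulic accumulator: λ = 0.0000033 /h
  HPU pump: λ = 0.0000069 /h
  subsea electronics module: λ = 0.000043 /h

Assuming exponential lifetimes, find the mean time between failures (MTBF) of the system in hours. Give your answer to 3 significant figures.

Series of exponential components: λ_sys = Σ λ_i
λ_sys = 0.0000067 + 0.00016 + 0.0000033 + 0.0000069 + 0.000043 = 2.1990e-04 /h
MTBF = 1 / λ_sys = 4550 h

4550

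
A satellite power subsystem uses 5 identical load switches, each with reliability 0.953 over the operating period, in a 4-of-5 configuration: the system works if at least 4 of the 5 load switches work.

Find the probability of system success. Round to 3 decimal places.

R = Σ_{i=4}^{5} C(5,i) p^i (1−p)^{5−i} with p = 0.953
C(5,4)·0.953^4·0.047^1 = 0.19384
C(5,5)·0.953^5·0.047^0 = 0.78608
Sum = 0.980

0.980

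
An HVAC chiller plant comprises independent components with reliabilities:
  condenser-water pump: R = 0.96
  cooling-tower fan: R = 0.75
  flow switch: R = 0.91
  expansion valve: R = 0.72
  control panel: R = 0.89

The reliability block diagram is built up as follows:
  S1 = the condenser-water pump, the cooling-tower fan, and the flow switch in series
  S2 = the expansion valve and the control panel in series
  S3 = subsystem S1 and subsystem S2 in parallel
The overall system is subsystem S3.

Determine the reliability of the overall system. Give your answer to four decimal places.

0.8761

Series (condenser-water pump, cooling-tower fan, and flow switch): 0.960000 × 0.750000 × 0.910000 = 0.655200
Series (expansion valve and control panel): 0.720000 × 0.890000 = 0.640800
Parallel ([0.655200] and [0.640800]): 1 − (1 − 0.655200)(1 − 0.640800) = 0.8761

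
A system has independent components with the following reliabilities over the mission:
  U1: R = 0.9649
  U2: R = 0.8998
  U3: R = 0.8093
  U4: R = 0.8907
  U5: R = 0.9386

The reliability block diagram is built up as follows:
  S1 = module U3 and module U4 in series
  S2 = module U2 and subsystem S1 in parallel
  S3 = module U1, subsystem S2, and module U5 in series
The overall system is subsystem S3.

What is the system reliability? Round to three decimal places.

Series (U3 and U4): 0.80930 × 0.89070 = 0.72084
Parallel (U2 and [0.72084]): 1 − (1 − 0.89980)(1 − 0.72084) = 0.97203
Series (U1, [0.97203], and U5): 0.96490 × 0.97203 × 0.93860 = 0.880

0.880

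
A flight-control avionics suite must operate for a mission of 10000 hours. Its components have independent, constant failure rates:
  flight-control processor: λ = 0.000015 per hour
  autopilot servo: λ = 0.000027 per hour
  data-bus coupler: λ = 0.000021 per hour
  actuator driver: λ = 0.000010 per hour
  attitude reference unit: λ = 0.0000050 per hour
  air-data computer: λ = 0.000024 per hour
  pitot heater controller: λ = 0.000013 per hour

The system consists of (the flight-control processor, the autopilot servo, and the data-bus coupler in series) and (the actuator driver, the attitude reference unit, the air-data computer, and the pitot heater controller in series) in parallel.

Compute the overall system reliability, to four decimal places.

R(flight-control processor) = exp(−0.000015 × 10000) = 0.860708
R(autopilot servo) = exp(−0.000027 × 10000) = 0.763379
R(data-bus coupler) = exp(−0.000021 × 10000) = 0.810584
R(actuator driver) = exp(−0.000010 × 10000) = 0.904837
R(attitude reference unit) = exp(−0.0000050 × 10000) = 0.951229
R(air-data computer) = exp(−0.000024 × 10000) = 0.786628
R(pitot heater controller) = exp(−0.000013 × 10000) = 0.878095
Series (flight-control processor, autopilot servo, and data-bus coupler): 0.860708 × 0.763379 × 0.810584 = 0.532591
Series (actuator driver, attitude reference unit, air-data computer, and pitot heater controller): 0.904837 × 0.951229 × 0.786628 × 0.878095 = 0.594520
Parallel ([0.532591] and [0.594520]): 1 − (1 − 0.532591)(1 − 0.594520) = 0.8105

0.8105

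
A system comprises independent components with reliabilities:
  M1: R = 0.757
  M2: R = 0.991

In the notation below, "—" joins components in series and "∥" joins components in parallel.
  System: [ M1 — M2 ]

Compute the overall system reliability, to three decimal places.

Series (M1 and M2): 0.75700 × 0.99100 = 0.750

0.750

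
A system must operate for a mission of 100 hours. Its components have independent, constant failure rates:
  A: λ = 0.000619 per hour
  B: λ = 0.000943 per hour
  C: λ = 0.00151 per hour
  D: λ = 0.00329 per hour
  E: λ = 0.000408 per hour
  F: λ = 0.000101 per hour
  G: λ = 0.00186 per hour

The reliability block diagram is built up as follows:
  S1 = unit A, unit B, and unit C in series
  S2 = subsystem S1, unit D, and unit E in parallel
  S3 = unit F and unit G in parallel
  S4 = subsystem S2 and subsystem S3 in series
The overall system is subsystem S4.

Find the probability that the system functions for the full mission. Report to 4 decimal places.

R(A) = exp(−0.000619 × 100) = 0.939977
R(B) = exp(−0.000943 × 100) = 0.910010
R(C) = exp(−0.00151 × 100) = 0.859848
R(D) = exp(−0.00329 × 100) = 0.719643
R(E) = exp(−0.000408 × 100) = 0.960021
R(F) = exp(−0.000101 × 100) = 0.989951
R(G) = exp(−0.00186 × 100) = 0.830274
Series (A, B, and C): 0.939977 × 0.910010 × 0.859848 = 0.735504
Parallel ([0.735504], D, and E): 1 − (1 − 0.735504)(1 − 0.719643)(1 − 0.960021) = 0.997035
Parallel (F and G): 1 − (1 − 0.989951)(1 − 0.830274) = 0.998294
Series ([0.997035] and [0.998294]): 0.997035 × 0.998294 = 0.9953

0.9953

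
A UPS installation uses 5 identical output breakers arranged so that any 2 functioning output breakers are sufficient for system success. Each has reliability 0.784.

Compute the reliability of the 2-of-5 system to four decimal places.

R = Σ_{i=2}^{5} C(5,i) p^i (1−p)^{5−i} with p = 0.784
C(5,2)·0.784^2·0.216^3 = 0.061943
C(5,3)·0.784^3·0.216^2 = 0.224831
C(5,4)·0.784^4·0.216^1 = 0.408026
C(5,5)·0.784^5·0.216^0 = 0.296197
Sum = 0.9910

0.9910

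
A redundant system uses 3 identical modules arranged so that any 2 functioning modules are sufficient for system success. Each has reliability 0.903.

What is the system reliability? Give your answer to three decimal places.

R = Σ_{i=2}^{3} C(3,i) p^i (1−p)^{3−i} with p = 0.903
C(3,2)·0.903^2·0.097^1 = 0.23728
C(3,3)·0.903^3·0.097^0 = 0.73631
Sum = 0.974

0.974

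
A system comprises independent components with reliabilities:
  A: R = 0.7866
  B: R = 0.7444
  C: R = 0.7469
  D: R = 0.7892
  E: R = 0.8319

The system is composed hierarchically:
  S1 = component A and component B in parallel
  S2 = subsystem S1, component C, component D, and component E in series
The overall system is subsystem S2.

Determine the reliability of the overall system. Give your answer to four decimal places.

Parallel (A and B): 1 − (1 − 0.786600)(1 − 0.744400) = 0.945455
Series ([0.945455], C, D, and E): 0.945455 × 0.746900 × 0.789200 × 0.831900 = 0.4636

0.4636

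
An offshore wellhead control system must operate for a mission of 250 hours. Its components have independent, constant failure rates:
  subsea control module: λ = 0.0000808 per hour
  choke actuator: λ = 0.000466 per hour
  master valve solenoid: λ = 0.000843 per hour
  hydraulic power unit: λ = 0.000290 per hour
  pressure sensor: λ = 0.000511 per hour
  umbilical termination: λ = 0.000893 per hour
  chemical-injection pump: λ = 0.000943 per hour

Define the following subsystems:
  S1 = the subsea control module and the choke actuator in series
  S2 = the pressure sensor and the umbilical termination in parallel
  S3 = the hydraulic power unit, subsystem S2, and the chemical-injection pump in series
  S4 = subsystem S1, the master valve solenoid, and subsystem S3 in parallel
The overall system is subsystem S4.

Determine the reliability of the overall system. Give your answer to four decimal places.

0.9931

R(subsea control module) = exp(−0.0000808 × 250) = 0.980003
R(choke actuator) = exp(−0.000466 × 250) = 0.890030
R(master valve solenoid) = exp(−0.000843 × 250) = 0.809977
R(hydraulic power unit) = exp(−0.000290 × 250) = 0.930066
R(pressure sensor) = exp(−0.000511 × 250) = 0.880073
R(umbilical termination) = exp(−0.000893 × 250) = 0.799915
R(chemical-injection pump) = exp(−0.000943 × 250) = 0.789978
Series (subsea control module and choke actuator): 0.980003 × 0.890030 = 0.872232
Parallel (pressure sensor and umbilical termination): 1 − (1 − 0.880073)(1 − 0.799915) = 0.976004
Series (hydraulic power unit, [0.976004], and chemical-injection pump): 0.930066 × 0.976004 × 0.789978 = 0.717101
Parallel ([0.872232], master valve solenoid, and [0.717101]): 1 − (1 − 0.872232)(1 − 0.809977)(1 − 0.717101) = 0.9931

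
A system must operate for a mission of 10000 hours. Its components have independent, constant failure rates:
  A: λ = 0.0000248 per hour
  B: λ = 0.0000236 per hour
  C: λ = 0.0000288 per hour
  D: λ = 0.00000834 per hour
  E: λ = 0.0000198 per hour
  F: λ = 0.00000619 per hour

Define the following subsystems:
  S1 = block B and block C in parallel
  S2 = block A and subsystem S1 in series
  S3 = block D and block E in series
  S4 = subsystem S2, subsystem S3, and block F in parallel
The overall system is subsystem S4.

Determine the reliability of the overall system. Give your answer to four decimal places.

R(A) = exp(−0.0000248 × 10000) = 0.780360
R(B) = exp(−0.0000236 × 10000) = 0.789781
R(C) = exp(−0.0000288 × 10000) = 0.749762
R(D) = exp(−0.00000834 × 10000) = 0.919983
R(E) = exp(−0.0000198 × 10000) = 0.820370
R(F) = exp(−0.00000619 × 10000) = 0.939977
Parallel (B and C): 1 − (1 − 0.789781)(1 − 0.749762) = 0.947395
Series (A and [0.947395]): 0.780360 × 0.947395 = 0.739309
Series (D and E): 0.919983 × 0.820370 = 0.754726
Parallel ([0.739309], [0.754726], and F): 1 − (1 − 0.739309)(1 − 0.754726)(1 − 0.939977) = 0.9962

0.9962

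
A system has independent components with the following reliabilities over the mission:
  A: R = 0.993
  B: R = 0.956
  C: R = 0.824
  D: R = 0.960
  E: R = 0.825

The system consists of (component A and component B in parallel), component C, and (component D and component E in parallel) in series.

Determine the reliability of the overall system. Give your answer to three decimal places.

Parallel (A and B): 1 − (1 − 0.99300)(1 − 0.95600) = 0.99969
Parallel (D and E): 1 − (1 − 0.96000)(1 − 0.82500) = 0.99300
Series ([0.99969], C, and [0.99300]): 0.99969 × 0.82400 × 0.99300 = 0.818

0.818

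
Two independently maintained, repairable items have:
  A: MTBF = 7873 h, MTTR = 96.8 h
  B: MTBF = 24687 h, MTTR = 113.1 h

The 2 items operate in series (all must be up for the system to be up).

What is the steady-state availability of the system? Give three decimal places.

A(A) = MTBF/(MTBF+MTTR) = 7873/(7873+96.8) = 0.987854
A(B) = MTBF/(MTBF+MTTR) = 24687/(24687+113.1) = 0.995440
Series availability: 0.987854 × 0.995440 = 0.983

0.983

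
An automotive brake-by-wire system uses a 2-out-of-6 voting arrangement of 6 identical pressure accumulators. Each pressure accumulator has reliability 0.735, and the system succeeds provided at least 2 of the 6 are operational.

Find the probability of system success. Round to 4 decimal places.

0.9939

R = Σ_{i=2}^{6} C(6,i) p^i (1−p)^{6−i} with p = 0.735
C(6,2)·0.735^2·0.265^4 = 0.039962
C(6,3)·0.735^3·0.265^3 = 0.147785
C(6,4)·0.735^4·0.265^2 = 0.307420
C(6,5)·0.735^5·0.265^1 = 0.341062
C(6,6)·0.735^6·0.265^0 = 0.157661
Sum = 0.9939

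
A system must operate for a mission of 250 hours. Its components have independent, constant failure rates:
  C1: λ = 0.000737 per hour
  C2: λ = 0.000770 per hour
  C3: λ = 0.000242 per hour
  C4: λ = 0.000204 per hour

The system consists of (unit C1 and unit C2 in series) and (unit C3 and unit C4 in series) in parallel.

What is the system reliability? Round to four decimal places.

0.9669

R(C1) = exp(−0.000737 × 250) = 0.831728
R(C2) = exp(−0.000770 × 250) = 0.824894
R(C3) = exp(−0.000242 × 250) = 0.941294
R(C4) = exp(−0.000204 × 250) = 0.950279
Series (C1 and C2): 0.831728 × 0.824894 = 0.686087
Series (C3 and C4): 0.941294 × 0.950279 = 0.894492
Parallel ([0.686087] and [0.894492]): 1 − (1 − 0.686087)(1 − 0.894492) = 0.9669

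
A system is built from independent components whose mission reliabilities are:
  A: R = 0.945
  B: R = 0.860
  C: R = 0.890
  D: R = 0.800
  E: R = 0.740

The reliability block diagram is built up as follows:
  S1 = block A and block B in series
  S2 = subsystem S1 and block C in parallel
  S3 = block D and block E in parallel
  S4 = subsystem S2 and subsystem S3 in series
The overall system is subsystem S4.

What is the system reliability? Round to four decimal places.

0.9285

Series (A and B): 0.945000 × 0.860000 = 0.812700
Parallel ([0.812700] and C): 1 − (1 − 0.812700)(1 − 0.890000) = 0.979397
Parallel (D and E): 1 − (1 − 0.800000)(1 − 0.740000) = 0.948000
Series ([0.979397] and [0.948000]): 0.979397 × 0.948000 = 0.9285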